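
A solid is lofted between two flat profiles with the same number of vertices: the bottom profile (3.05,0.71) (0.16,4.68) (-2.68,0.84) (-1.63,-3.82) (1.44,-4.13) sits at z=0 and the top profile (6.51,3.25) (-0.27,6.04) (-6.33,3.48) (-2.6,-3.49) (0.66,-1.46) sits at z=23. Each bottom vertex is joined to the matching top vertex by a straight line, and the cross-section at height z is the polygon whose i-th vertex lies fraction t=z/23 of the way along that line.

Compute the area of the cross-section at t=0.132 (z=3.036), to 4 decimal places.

Cross-section at t=0.132: each vertex is (1-t)·p0[i] + t·p1[i].
  v1: (1-0.132)·(3.05,0.71) + 0.132·(6.51,3.25) = (3.5067,1.0453)
  v2: (1-0.132)·(0.16,4.68) + 0.132·(-0.27,6.04) = (0.1032,4.8595)
  v3: (1-0.132)·(-2.68,0.84) + 0.132·(-6.33,3.48) = (-3.1618,1.1885)
  v4: (1-0.132)·(-1.63,-3.82) + 0.132·(-2.6,-3.49) = (-1.7580,-3.7764)
  v5: (1-0.132)·(1.44,-4.13) + 0.132·(0.66,-1.46) = (1.3370,-3.7776)
Shoelace sum Σ(x_i·y_{i+1} − x_{i+1}·y_i):
  i=1: 3.5067·4.8595 − 0.1032·1.0453 = +16.9331 (running +16.9331)
  i=2: 0.1032·1.1885 − -3.1618·4.8595 = +15.4875 (running +32.4206)
  i=3: -3.1618·-3.7764 − -1.7580·1.1885 = +14.0297 (running +46.4503)
  i=4: -1.7580·-3.7776 − 1.3370·-3.7764 = +11.6904 (running +58.1407)
  i=5: 1.3370·1.0453 − 3.5067·-3.7776 = +14.6444 (running +72.7851)
Area = |Σ|/2 = |72.7851|/2 = 36.3926

Area at t=0.132: 36.3926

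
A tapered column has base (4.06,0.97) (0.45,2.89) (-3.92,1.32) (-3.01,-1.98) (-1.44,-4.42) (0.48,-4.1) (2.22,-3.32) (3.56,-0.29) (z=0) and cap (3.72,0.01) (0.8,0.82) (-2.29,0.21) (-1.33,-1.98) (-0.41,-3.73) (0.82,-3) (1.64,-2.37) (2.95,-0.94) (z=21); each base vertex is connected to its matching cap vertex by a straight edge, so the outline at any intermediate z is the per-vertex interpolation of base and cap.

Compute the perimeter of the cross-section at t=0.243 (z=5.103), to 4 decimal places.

Cross-section at t=0.243: each vertex is (1-t)·p0[i] + t·p1[i].
  v1: (1-0.243)·(4.06,0.97) + 0.243·(3.72,0.01) = (3.9774,0.7367)
  v2: (1-0.243)·(0.45,2.89) + 0.243·(0.8,0.82) = (0.5351,2.3870)
  v3: (1-0.243)·(-3.92,1.32) + 0.243·(-2.29,0.21) = (-3.5239,1.0503)
  v4: (1-0.243)·(-3.01,-1.98) + 0.243·(-1.33,-1.98) = (-2.6018,-1.9800)
  v5: (1-0.243)·(-1.44,-4.42) + 0.243·(-0.41,-3.73) = (-1.1897,-4.2523)
  v6: (1-0.243)·(0.48,-4.1) + 0.243·(0.82,-3) = (0.5626,-3.8327)
  v7: (1-0.243)·(2.22,-3.32) + 0.243·(1.64,-2.37) = (2.0791,-3.0891)
  v8: (1-0.243)·(3.56,-0.29) + 0.243·(2.95,-0.94) = (3.4118,-0.4479)
Perimeter = Σ |v_{i+1} − v_i|:
  edge 1→2: √(-3.4423² + 1.6503²) = 3.8175 (running 3.8175)
  edge 2→3: √(-4.0590² + -1.3367²) = 4.2734 (running 8.0909)
  edge 3→4: √(0.9222² + -3.0303²) = 3.1675 (running 11.2583)
  edge 4→5: √(1.4120² + -2.2723²) = 2.6753 (running 13.9337)
  edge 5→6: √(1.7523² + 0.4196²) = 1.8019 (running 15.7355)
  edge 6→7: √(1.5164² + 0.7436²) = 1.6889 (running 17.4245)
  edge 7→8: √(1.3327² + 2.6412²) = 2.9584 (running 20.3829)
  edge 8→1: √(0.5656² + 1.1847²) = 1.3128 (running 21.6956)
Perimeter = 21.6956

Perimeter at t=0.243: 21.6956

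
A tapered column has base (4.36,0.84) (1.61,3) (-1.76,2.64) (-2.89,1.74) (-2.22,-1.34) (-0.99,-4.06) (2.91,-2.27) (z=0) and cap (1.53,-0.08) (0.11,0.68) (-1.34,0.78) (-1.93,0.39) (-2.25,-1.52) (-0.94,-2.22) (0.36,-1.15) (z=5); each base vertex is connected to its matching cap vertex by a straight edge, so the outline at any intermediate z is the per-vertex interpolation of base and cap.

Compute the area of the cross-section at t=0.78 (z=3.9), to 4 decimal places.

Area at t=0.78: 11.1775

Cross-section at t=0.78: each vertex is (1-t)·p0[i] + t·p1[i].
  v1: (1-0.78)·(4.36,0.84) + 0.78·(1.53,-0.08) = (2.1526,0.1224)
  v2: (1-0.78)·(1.61,3) + 0.78·(0.11,0.68) = (0.4400,1.1904)
  v3: (1-0.78)·(-1.76,2.64) + 0.78·(-1.34,0.78) = (-1.4324,1.1892)
  v4: (1-0.78)·(-2.89,1.74) + 0.78·(-1.93,0.39) = (-2.1412,0.6870)
  v5: (1-0.78)·(-2.22,-1.34) + 0.78·(-2.25,-1.52) = (-2.2434,-1.4804)
  v6: (1-0.78)·(-0.99,-4.06) + 0.78·(-0.94,-2.22) = (-0.9510,-2.6248)
  v7: (1-0.78)·(2.91,-2.27) + 0.78·(0.36,-1.15) = (0.9210,-1.3964)
Shoelace sum Σ(x_i·y_{i+1} − x_{i+1}·y_i):
  i=1: 2.1526·1.1904 − 0.4400·0.1224 = +2.5086 (running +2.5086)
  i=2: 0.4400·1.1892 − -1.4324·1.1904 = +2.2284 (running +4.7370)
  i=3: -1.4324·0.6870 − -2.1412·1.1892 = +1.5623 (running +6.2992)
  i=4: -2.1412·-1.4804 − -2.2434·0.6870 = +4.7110 (running +11.0103)
  i=5: -2.2434·-2.6248 − -0.9510·-1.4804 = +4.4806 (running +15.4909)
  i=6: -0.9510·-1.3964 − 0.9210·-2.6248 = +3.7454 (running +19.2363)
  i=7: 0.9210·0.1224 − 2.1526·-1.3964 = +3.1186 (running +22.3549)
Area = |Σ|/2 = |22.3549|/2 = 11.1775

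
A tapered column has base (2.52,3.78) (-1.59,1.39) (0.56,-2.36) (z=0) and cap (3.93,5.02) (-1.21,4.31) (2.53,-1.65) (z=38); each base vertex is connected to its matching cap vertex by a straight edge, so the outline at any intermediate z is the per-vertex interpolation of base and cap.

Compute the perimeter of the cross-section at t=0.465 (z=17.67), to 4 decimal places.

Perimeter at t=0.465: 17.0549

Cross-section at t=0.465: each vertex is (1-t)·p0[i] + t·p1[i].
  v1: (1-0.465)·(2.52,3.78) + 0.465·(3.93,5.02) = (3.1757,4.3566)
  v2: (1-0.465)·(-1.59,1.39) + 0.465·(-1.21,4.31) = (-1.4133,2.7478)
  v3: (1-0.465)·(0.56,-2.36) + 0.465·(2.53,-1.65) = (1.4760,-2.0298)
Perimeter = Σ |v_{i+1} − v_i|:
  edge 1→2: √(-4.5890² + -1.6088²) = 4.8628 (running 4.8628)
  edge 2→3: √(2.8893² + -4.7776²) = 5.5834 (running 10.4462)
  edge 3→1: √(1.6996² + 6.3864²) = 6.6087 (running 17.0549)
Perimeter = 17.0549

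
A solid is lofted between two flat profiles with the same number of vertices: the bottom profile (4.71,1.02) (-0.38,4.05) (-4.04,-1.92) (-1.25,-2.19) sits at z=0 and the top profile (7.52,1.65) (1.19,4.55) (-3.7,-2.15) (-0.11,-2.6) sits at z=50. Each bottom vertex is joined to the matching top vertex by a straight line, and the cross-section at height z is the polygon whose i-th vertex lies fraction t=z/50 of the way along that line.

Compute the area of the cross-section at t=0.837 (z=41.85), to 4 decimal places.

Cross-section at t=0.837: each vertex is (1-t)·p0[i] + t·p1[i].
  v1: (1-0.837)·(4.71,1.02) + 0.837·(7.52,1.65) = (7.0620,1.5473)
  v2: (1-0.837)·(-0.38,4.05) + 0.837·(1.19,4.55) = (0.9341,4.4685)
  v3: (1-0.837)·(-4.04,-1.92) + 0.837·(-3.7,-2.15) = (-3.7554,-2.1125)
  v4: (1-0.837)·(-1.25,-2.19) + 0.837·(-0.11,-2.6) = (-0.2958,-2.5332)
Shoelace sum Σ(x_i·y_{i+1} − x_{i+1}·y_i):
  i=1: 7.0620·4.4685 − 0.9341·1.5473 = +30.1111 (running +30.1111)
  i=2: 0.9341·-2.1125 − -3.7554·4.4685 = +14.8078 (running +44.9189)
  i=3: -3.7554·-2.5332 − -0.2958·-2.1125 = +8.8882 (running +53.8071)
  i=4: -0.2958·1.5473 − 7.0620·-2.5332 = +17.4314 (running +71.2385)
Area = |Σ|/2 = |71.2385|/2 = 35.6193

Area at t=0.837: 35.6193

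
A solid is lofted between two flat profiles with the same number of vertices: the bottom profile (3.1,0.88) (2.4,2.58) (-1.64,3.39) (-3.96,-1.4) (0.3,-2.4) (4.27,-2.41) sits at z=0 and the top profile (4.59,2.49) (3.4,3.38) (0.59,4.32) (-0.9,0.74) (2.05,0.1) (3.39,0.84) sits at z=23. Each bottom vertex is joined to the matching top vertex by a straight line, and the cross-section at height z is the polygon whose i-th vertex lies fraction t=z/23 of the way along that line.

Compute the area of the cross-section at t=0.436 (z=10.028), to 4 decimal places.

Cross-section at t=0.436: each vertex is (1-t)·p0[i] + t·p1[i].
  v1: (1-0.436)·(3.1,0.88) + 0.436·(4.59,2.49) = (3.7496,1.5820)
  v2: (1-0.436)·(2.4,2.58) + 0.436·(3.4,3.38) = (2.8360,2.9288)
  v3: (1-0.436)·(-1.64,3.39) + 0.436·(0.59,4.32) = (-0.6677,3.7955)
  v4: (1-0.436)·(-3.96,-1.4) + 0.436·(-0.9,0.74) = (-2.6258,-0.4670)
  v5: (1-0.436)·(0.3,-2.4) + 0.436·(2.05,0.1) = (1.0630,-1.3100)
  v6: (1-0.436)·(4.27,-2.41) + 0.436·(3.39,0.84) = (3.8863,-0.9930)
Shoelace sum Σ(x_i·y_{i+1} − x_{i+1}·y_i):
  i=1: 3.7496·2.9288 − 2.8360·1.5820 = +6.4955 (running +6.4955)
  i=2: 2.8360·3.7955 − -0.6677·2.9288 = +12.7196 (running +19.2151)
  i=3: -0.6677·-0.4670 − -2.6258·3.7955 = +10.2781 (running +29.4932)
  i=4: -2.6258·-1.3100 − 1.0630·-0.4670 = +3.9362 (running +33.4295)
  i=5: 1.0630·-0.9930 − 3.8863·-1.3100 = +4.0355 (running +37.4650)
  i=6: 3.8863·1.5820 − 3.7496·-0.9930 = +9.8714 (running +47.3364)
Area = |Σ|/2 = |47.3364|/2 = 23.6682

Area at t=0.436: 23.6682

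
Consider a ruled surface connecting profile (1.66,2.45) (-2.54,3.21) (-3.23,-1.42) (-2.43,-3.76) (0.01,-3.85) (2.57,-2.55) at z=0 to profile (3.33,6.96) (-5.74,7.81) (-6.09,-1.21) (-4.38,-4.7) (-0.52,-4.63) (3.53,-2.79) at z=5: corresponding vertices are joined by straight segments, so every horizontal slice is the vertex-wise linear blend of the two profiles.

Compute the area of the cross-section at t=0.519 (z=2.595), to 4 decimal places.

Area at t=0.519: 65.2082

Cross-section at t=0.519: each vertex is (1-t)·p0[i] + t·p1[i].
  v1: (1-0.519)·(1.66,2.45) + 0.519·(3.33,6.96) = (2.5267,4.7907)
  v2: (1-0.519)·(-2.54,3.21) + 0.519·(-5.74,7.81) = (-4.2008,5.5974)
  v3: (1-0.519)·(-3.23,-1.42) + 0.519·(-6.09,-1.21) = (-4.7143,-1.3110)
  v4: (1-0.519)·(-2.43,-3.76) + 0.519·(-4.38,-4.7) = (-3.4421,-4.2479)
  v5: (1-0.519)·(0.01,-3.85) + 0.519·(-0.52,-4.63) = (-0.2651,-4.2548)
  v6: (1-0.519)·(2.57,-2.55) + 0.519·(3.53,-2.79) = (3.0682,-2.6746)
Shoelace sum Σ(x_i·y_{i+1} − x_{i+1}·y_i):
  i=1: 2.5267·5.5974 − -4.2008·4.7907 = +34.2678 (running +34.2678)
  i=2: -4.2008·-1.3110 − -4.7143·5.5974 = +31.8953 (running +66.1632)
  i=3: -4.7143·-4.2479 − -3.4421·-1.3110 = +15.5133 (running +81.6765)
  i=4: -3.4421·-4.2548 − -0.2651·-4.2479 = +13.5193 (running +95.1958)
  i=5: -0.2651·-2.6746 − 3.0682·-4.2548 = +13.7638 (running +108.9596)
  i=6: 3.0682·4.7907 − 2.5267·-2.6746 = +21.4569 (running +130.4164)
Area = |Σ|/2 = |130.4164|/2 = 65.2082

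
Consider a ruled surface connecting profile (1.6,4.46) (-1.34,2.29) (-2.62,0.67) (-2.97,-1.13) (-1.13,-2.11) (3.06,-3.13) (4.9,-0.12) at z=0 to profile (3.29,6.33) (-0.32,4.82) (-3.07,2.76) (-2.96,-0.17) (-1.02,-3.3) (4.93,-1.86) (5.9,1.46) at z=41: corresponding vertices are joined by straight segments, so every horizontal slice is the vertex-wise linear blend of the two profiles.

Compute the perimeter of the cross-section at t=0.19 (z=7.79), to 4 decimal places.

Cross-section at t=0.19: each vertex is (1-t)·p0[i] + t·p1[i].
  v1: (1-0.19)·(1.6,4.46) + 0.19·(3.29,6.33) = (1.9211,4.8153)
  v2: (1-0.19)·(-1.34,2.29) + 0.19·(-0.32,4.82) = (-1.1462,2.7707)
  v3: (1-0.19)·(-2.62,0.67) + 0.19·(-3.07,2.76) = (-2.7055,1.0671)
  v4: (1-0.19)·(-2.97,-1.13) + 0.19·(-2.96,-0.17) = (-2.9681,-0.9476)
  v5: (1-0.19)·(-1.13,-2.11) + 0.19·(-1.02,-3.3) = (-1.1091,-2.3361)
  v6: (1-0.19)·(3.06,-3.13) + 0.19·(4.93,-1.86) = (3.4153,-2.8887)
  v7: (1-0.19)·(4.9,-0.12) + 0.19·(5.9,1.46) = (5.0900,0.1802)
Perimeter = Σ |v_{i+1} − v_i|:
  edge 1→2: √(-3.0673² + -2.0446²) = 3.6863 (running 3.6863)
  edge 2→3: √(-1.5593² + -1.7036²) = 2.3095 (running 5.9958)
  edge 3→4: √(-0.2626² + -2.0147²) = 2.0317 (running 8.0275)
  edge 4→5: √(1.8590² + -1.3885²) = 2.3203 (running 10.3478)
  edge 5→6: √(4.5244² + -0.5526²) = 4.5580 (running 14.9058)
  edge 6→7: √(1.6747² + 3.0689²) = 3.4961 (running 18.4019)
  edge 7→1: √(-3.1689² + 4.6351²) = 5.6148 (running 24.0167)
Perimeter = 24.0167

Perimeter at t=0.19: 24.0167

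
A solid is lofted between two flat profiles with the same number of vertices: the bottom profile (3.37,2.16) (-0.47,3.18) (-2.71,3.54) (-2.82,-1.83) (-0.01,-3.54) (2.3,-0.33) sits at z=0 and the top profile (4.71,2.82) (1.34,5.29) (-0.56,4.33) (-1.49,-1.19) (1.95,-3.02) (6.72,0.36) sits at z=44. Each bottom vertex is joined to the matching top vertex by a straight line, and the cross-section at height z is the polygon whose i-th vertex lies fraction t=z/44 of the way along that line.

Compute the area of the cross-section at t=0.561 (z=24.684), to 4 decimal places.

Area at t=0.561: 35.7995

Cross-section at t=0.561: each vertex is (1-t)·p0[i] + t·p1[i].
  v1: (1-0.561)·(3.37,2.16) + 0.561·(4.71,2.82) = (4.1217,2.5303)
  v2: (1-0.561)·(-0.47,3.18) + 0.561·(1.34,5.29) = (0.5454,4.3637)
  v3: (1-0.561)·(-2.71,3.54) + 0.561·(-0.56,4.33) = (-1.5038,3.9832)
  v4: (1-0.561)·(-2.82,-1.83) + 0.561·(-1.49,-1.19) = (-2.0739,-1.4710)
  v5: (1-0.561)·(-0.01,-3.54) + 0.561·(1.95,-3.02) = (1.0896,-3.2483)
  v6: (1-0.561)·(2.3,-0.33) + 0.561·(6.72,0.36) = (4.7796,0.0571)
Shoelace sum Σ(x_i·y_{i+1} − x_{i+1}·y_i):
  i=1: 4.1217·4.3637 − 0.5454·2.5303 = +16.6060 (running +16.6060)
  i=2: 0.5454·3.9832 − -1.5038·4.3637 = +8.7348 (running +25.3409)
  i=3: -1.5038·-1.4710 − -2.0739·3.9832 = +10.4727 (running +35.8136)
  i=4: -2.0739·-3.2483 − 1.0896·-1.4710 = +8.3392 (running +44.1528)
  i=5: 1.0896·0.0571 − 4.7796·-3.2483 = +15.5877 (running +59.7406)
  i=6: 4.7796·2.5303 − 4.1217·0.0571 = +11.8584 (running +71.5989)
Area = |Σ|/2 = |71.5989|/2 = 35.7995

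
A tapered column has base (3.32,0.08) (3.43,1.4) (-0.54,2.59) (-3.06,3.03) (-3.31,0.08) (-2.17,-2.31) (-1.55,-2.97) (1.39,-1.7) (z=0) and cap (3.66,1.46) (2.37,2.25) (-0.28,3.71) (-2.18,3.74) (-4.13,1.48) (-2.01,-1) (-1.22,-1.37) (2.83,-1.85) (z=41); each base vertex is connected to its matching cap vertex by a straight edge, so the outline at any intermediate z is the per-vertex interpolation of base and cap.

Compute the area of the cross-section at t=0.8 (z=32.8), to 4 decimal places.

Cross-section at t=0.8: each vertex is (1-t)·p0[i] + t·p1[i].
  v1: (1-0.8)·(3.32,0.08) + 0.8·(3.66,1.46) = (3.5920,1.1840)
  v2: (1-0.8)·(3.43,1.4) + 0.8·(2.37,2.25) = (2.5820,2.0800)
  v3: (1-0.8)·(-0.54,2.59) + 0.8·(-0.28,3.71) = (-0.3320,3.4860)
  v4: (1-0.8)·(-3.06,3.03) + 0.8·(-2.18,3.74) = (-2.3560,3.5980)
  v5: (1-0.8)·(-3.31,0.08) + 0.8·(-4.13,1.48) = (-3.9660,1.2000)
  v6: (1-0.8)·(-2.17,-2.31) + 0.8·(-2.01,-1) = (-2.0420,-1.2620)
  v7: (1-0.8)·(-1.55,-2.97) + 0.8·(-1.22,-1.37) = (-1.2860,-1.6900)
  v8: (1-0.8)·(1.39,-1.7) + 0.8·(2.83,-1.85) = (2.5420,-1.8200)
Shoelace sum Σ(x_i·y_{i+1} − x_{i+1}·y_i):
  i=1: 3.5920·2.0800 − 2.5820·1.1840 = +4.4143 (running +4.4143)
  i=2: 2.5820·3.4860 − -0.3320·2.0800 = +9.6914 (running +14.1057)
  i=3: -0.3320·3.5980 − -2.3560·3.4860 = +7.0185 (running +21.1242)
  i=4: -2.3560·1.2000 − -3.9660·3.5980 = +11.4425 (running +32.5666)
  i=5: -3.9660·-1.2620 − -2.0420·1.2000 = +7.4555 (running +40.0221)
  i=6: -2.0420·-1.6900 − -1.2860·-1.2620 = +1.8280 (running +41.8502)
  i=7: -1.2860·-1.8200 − 2.5420·-1.6900 = +6.6365 (running +48.4867)
  i=8: 2.5420·1.1840 − 3.5920·-1.8200 = +9.5472 (running +58.0338)
Area = |Σ|/2 = |58.0338|/2 = 29.0169

Area at t=0.8: 29.0169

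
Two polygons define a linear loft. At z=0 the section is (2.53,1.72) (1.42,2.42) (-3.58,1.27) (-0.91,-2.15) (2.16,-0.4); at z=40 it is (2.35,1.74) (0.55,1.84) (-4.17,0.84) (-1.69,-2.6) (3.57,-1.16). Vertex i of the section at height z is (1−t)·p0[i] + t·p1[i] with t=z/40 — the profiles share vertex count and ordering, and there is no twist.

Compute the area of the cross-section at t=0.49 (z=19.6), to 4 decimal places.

Cross-section at t=0.49: each vertex is (1-t)·p0[i] + t·p1[i].
  v1: (1-0.49)·(2.53,1.72) + 0.49·(2.35,1.74) = (2.4418,1.7298)
  v2: (1-0.49)·(1.42,2.42) + 0.49·(0.55,1.84) = (0.9937,2.1358)
  v3: (1-0.49)·(-3.58,1.27) + 0.49·(-4.17,0.84) = (-3.8691,1.0593)
  v4: (1-0.49)·(-0.91,-2.15) + 0.49·(-1.69,-2.6) = (-1.2922,-2.3705)
  v5: (1-0.49)·(2.16,-0.4) + 0.49·(3.57,-1.16) = (2.8509,-0.7724)
Shoelace sum Σ(x_i·y_{i+1} − x_{i+1}·y_i):
  i=1: 2.4418·2.1358 − 0.9937·1.7298 = +3.4963 (running +3.4963)
  i=2: 0.9937·1.0593 − -3.8691·2.1358 = +9.3163 (running +12.8125)
  i=3: -3.8691·-2.3705 − -1.2922·1.0593 = +10.5405 (running +23.3531)
  i=4: -1.2922·-0.7724 − 2.8509·-2.3705 = +7.7562 (running +31.1092)
  i=5: 2.8509·1.7298 − 2.4418·-0.7724 = +6.8175 (running +37.9268)
Area = |Σ|/2 = |37.9268|/2 = 18.9634

Area at t=0.49: 18.9634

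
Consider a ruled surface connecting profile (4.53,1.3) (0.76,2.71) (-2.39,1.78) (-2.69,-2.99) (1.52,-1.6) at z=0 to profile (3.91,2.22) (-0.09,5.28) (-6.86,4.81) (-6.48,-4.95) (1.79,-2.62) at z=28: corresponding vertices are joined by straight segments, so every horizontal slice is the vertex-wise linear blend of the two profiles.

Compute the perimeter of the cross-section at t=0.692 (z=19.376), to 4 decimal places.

Perimeter at t=0.692: 30.7794

Cross-section at t=0.692: each vertex is (1-t)·p0[i] + t·p1[i].
  v1: (1-0.692)·(4.53,1.3) + 0.692·(3.91,2.22) = (4.1010,1.9366)
  v2: (1-0.692)·(0.76,2.71) + 0.692·(-0.09,5.28) = (0.1718,4.4884)
  v3: (1-0.692)·(-2.39,1.78) + 0.692·(-6.86,4.81) = (-5.4832,3.8768)
  v4: (1-0.692)·(-2.69,-2.99) + 0.692·(-6.48,-4.95) = (-5.3127,-4.3463)
  v5: (1-0.692)·(1.52,-1.6) + 0.692·(1.79,-2.62) = (1.7068,-2.3058)
Perimeter = Σ |v_{i+1} − v_i|:
  edge 1→2: √(-3.9292² + 2.5518²) = 4.6851 (running 4.6851)
  edge 2→3: √(-5.6550² + -0.6117²) = 5.6880 (running 10.3731)
  edge 3→4: √(0.1706² + -8.2231²) = 8.2248 (running 18.5980)
  edge 4→5: √(7.0195² + 2.0405²) = 7.3101 (running 25.9080)
  edge 5→1: √(2.3941² + 4.2425²) = 4.8714 (running 30.7794)
Perimeter = 30.7794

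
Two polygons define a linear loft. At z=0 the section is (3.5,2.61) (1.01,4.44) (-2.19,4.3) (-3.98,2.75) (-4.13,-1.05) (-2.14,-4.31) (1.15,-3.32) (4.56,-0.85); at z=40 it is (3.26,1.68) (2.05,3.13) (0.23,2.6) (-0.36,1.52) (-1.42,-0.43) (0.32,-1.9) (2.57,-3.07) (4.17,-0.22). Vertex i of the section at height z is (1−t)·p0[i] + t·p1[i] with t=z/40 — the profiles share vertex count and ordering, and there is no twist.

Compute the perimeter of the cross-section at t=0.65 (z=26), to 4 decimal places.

Cross-section at t=0.65: each vertex is (1-t)·p0[i] + t·p1[i].
  v1: (1-0.65)·(3.5,2.61) + 0.65·(3.26,1.68) = (3.3440,2.0055)
  v2: (1-0.65)·(1.01,4.44) + 0.65·(2.05,3.13) = (1.6860,3.5885)
  v3: (1-0.65)·(-2.19,4.3) + 0.65·(0.23,2.6) = (-0.6170,3.1950)
  v4: (1-0.65)·(-3.98,2.75) + 0.65·(-0.36,1.52) = (-1.6270,1.9505)
  v5: (1-0.65)·(-4.13,-1.05) + 0.65·(-1.42,-0.43) = (-2.3685,-0.6470)
  v6: (1-0.65)·(-2.14,-4.31) + 0.65·(0.32,-1.9) = (-0.5410,-2.7435)
  v7: (1-0.65)·(1.15,-3.32) + 0.65·(2.57,-3.07) = (2.0730,-3.1575)
  v8: (1-0.65)·(4.56,-0.85) + 0.65·(4.17,-0.22) = (4.3065,-0.4405)
Perimeter = Σ |v_{i+1} − v_i|:
  edge 1→2: √(-1.6580² + 1.5830²) = 2.2923 (running 2.2923)
  edge 2→3: √(-2.3030² + -0.3935²) = 2.3364 (running 4.6287)
  edge 3→4: √(-1.0100² + -1.2445²) = 1.6028 (running 6.2315)
  edge 4→5: √(-0.7415² + -2.5975²) = 2.7013 (running 8.9328)
  edge 5→6: √(1.8275² + -2.0965²) = 2.7812 (running 11.7140)
  edge 6→7: √(2.6140² + -0.4140²) = 2.6466 (running 14.3605)
  edge 7→8: √(2.2335² + 2.7170²) = 3.5172 (running 17.8777)
  edge 8→1: √(-0.9625² + 2.4460²) = 2.6286 (running 20.5063)
Perimeter = 20.5063

Perimeter at t=0.65: 20.5063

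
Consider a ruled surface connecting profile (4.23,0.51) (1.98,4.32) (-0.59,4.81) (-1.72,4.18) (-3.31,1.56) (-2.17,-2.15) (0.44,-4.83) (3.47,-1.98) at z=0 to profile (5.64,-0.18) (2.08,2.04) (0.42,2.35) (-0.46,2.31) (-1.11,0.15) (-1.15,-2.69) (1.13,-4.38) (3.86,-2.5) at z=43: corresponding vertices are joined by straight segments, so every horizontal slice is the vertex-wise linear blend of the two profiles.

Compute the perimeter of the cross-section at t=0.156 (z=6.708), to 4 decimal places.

Perimeter at t=0.156: 24.8894

Cross-section at t=0.156: each vertex is (1-t)·p0[i] + t·p1[i].
  v1: (1-0.156)·(4.23,0.51) + 0.156·(5.64,-0.18) = (4.4500,0.4024)
  v2: (1-0.156)·(1.98,4.32) + 0.156·(2.08,2.04) = (1.9956,3.9643)
  v3: (1-0.156)·(-0.59,4.81) + 0.156·(0.42,2.35) = (-0.4324,4.4262)
  v4: (1-0.156)·(-1.72,4.18) + 0.156·(-0.46,2.31) = (-1.5234,3.8883)
  v5: (1-0.156)·(-3.31,1.56) + 0.156·(-1.11,0.15) = (-2.9668,1.3400)
  v6: (1-0.156)·(-2.17,-2.15) + 0.156·(-1.15,-2.69) = (-2.0109,-2.2342)
  v7: (1-0.156)·(0.44,-4.83) + 0.156·(1.13,-4.38) = (0.5476,-4.7598)
  v8: (1-0.156)·(3.47,-1.98) + 0.156·(3.86,-2.5) = (3.5308,-2.0611)
Perimeter = Σ |v_{i+1} − v_i|:
  edge 1→2: √(-2.4544² + 3.5620²) = 4.3257 (running 4.3257)
  edge 2→3: √(-2.4280² + 0.4619²) = 2.4716 (running 6.7973)
  edge 3→4: √(-1.0910² + -0.5380²) = 1.2164 (running 8.0137)
  edge 4→5: √(-1.4434² + -2.5482²) = 2.9286 (running 10.9423)
  edge 5→6: √(0.9559² + -3.5743²) = 3.6999 (running 14.6422)
  edge 6→7: √(2.5585² + -2.5256²) = 3.5951 (running 18.2373)
  edge 7→8: √(2.9832² + 2.6987²) = 4.0227 (running 22.2600)
  edge 8→1: √(0.9191² + 2.4635²) = 2.6294 (running 24.8894)
Perimeter = 24.8894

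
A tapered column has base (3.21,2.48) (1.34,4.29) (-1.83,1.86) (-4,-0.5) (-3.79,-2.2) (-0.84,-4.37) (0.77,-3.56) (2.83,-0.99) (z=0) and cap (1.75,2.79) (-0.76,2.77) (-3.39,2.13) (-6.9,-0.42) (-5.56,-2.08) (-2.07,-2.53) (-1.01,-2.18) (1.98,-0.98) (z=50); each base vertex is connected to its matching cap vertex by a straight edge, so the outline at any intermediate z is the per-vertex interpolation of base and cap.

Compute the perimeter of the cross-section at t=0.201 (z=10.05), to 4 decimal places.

Perimeter at t=0.201: 23.3034

Cross-section at t=0.201: each vertex is (1-t)·p0[i] + t·p1[i].
  v1: (1-0.201)·(3.21,2.48) + 0.201·(1.75,2.79) = (2.9165,2.5423)
  v2: (1-0.201)·(1.34,4.29) + 0.201·(-0.76,2.77) = (0.9179,3.9845)
  v3: (1-0.201)·(-1.83,1.86) + 0.201·(-3.39,2.13) = (-2.1436,1.9143)
  v4: (1-0.201)·(-4,-0.5) + 0.201·(-6.9,-0.42) = (-4.5829,-0.4839)
  v5: (1-0.201)·(-3.79,-2.2) + 0.201·(-5.56,-2.08) = (-4.1458,-2.1759)
  v6: (1-0.201)·(-0.84,-4.37) + 0.201·(-2.07,-2.53) = (-1.0872,-4.0002)
  v7: (1-0.201)·(0.77,-3.56) + 0.201·(-1.01,-2.18) = (0.4122,-3.2826)
  v8: (1-0.201)·(2.83,-0.99) + 0.201·(1.98,-0.98) = (2.6591,-0.9880)
Perimeter = Σ |v_{i+1} − v_i|:
  edge 1→2: √(-1.9986² + 1.4422²) = 2.4646 (running 2.4646)
  edge 2→3: √(-3.0615² + -2.0702²) = 3.6957 (running 6.1603)
  edge 3→4: √(-2.4393² + -2.3982²) = 3.4208 (running 9.5811)
  edge 4→5: √(0.4371² + -1.6920²) = 1.7475 (running 11.3286)
  edge 5→6: √(3.0585² + -1.8243²) = 3.5613 (running 14.8899)
  edge 6→7: √(1.4994² + 0.7175²) = 1.6623 (running 16.5522)
  edge 7→8: √(2.2469² + 2.2946²) = 3.2115 (running 19.7637)
  edge 8→1: √(0.2574² + 3.5303²) = 3.5397 (running 23.3034)
Perimeter = 23.3034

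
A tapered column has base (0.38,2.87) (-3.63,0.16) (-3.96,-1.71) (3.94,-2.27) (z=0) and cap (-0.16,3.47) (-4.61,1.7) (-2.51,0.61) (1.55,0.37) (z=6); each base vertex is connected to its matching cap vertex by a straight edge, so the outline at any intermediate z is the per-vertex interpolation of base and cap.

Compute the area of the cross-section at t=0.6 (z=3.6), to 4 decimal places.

Area at t=0.6: 14.7126

Cross-section at t=0.6: each vertex is (1-t)·p0[i] + t·p1[i].
  v1: (1-0.6)·(0.38,2.87) + 0.6·(-0.16,3.47) = (0.0560,3.2300)
  v2: (1-0.6)·(-3.63,0.16) + 0.6·(-4.61,1.7) = (-4.2180,1.0840)
  v3: (1-0.6)·(-3.96,-1.71) + 0.6·(-2.51,0.61) = (-3.0900,-0.3180)
  v4: (1-0.6)·(3.94,-2.27) + 0.6·(1.55,0.37) = (2.5060,-0.6860)
Shoelace sum Σ(x_i·y_{i+1} − x_{i+1}·y_i):
  i=1: 0.0560·1.0840 − -4.2180·3.2300 = +13.6848 (running +13.6848)
  i=2: -4.2180·-0.3180 − -3.0900·1.0840 = +4.6909 (running +18.3757)
  i=3: -3.0900·-0.6860 − 2.5060·-0.3180 = +2.9166 (running +21.2924)
  i=4: 2.5060·3.2300 − 0.0560·-0.6860 = +8.1328 (running +29.4252)
Area = |Σ|/2 = |29.4252|/2 = 14.7126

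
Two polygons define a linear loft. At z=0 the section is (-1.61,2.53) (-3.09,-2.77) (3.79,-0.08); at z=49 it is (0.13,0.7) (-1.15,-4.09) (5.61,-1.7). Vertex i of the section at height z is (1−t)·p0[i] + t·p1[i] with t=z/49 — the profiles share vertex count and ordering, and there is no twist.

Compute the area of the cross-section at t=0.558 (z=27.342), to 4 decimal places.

Cross-section at t=0.558: each vertex is (1-t)·p0[i] + t·p1[i].
  v1: (1-0.558)·(-1.61,2.53) + 0.558·(0.13,0.7) = (-0.6391,1.5089)
  v2: (1-0.558)·(-3.09,-2.77) + 0.558·(-1.15,-4.09) = (-2.0075,-3.5066)
  v3: (1-0.558)·(3.79,-0.08) + 0.558·(5.61,-1.7) = (4.8056,-0.9840)
Shoelace sum Σ(x_i·y_{i+1} − x_{i+1}·y_i):
  i=1: -0.6391·-3.5066 − -2.0075·1.5089 = +5.2700 (running +5.2700)
  i=2: -2.0075·-0.9840 − 4.8056·-3.5066 = +18.8263 (running +24.0962)
  i=3: 4.8056·1.5089 − -0.6391·-0.9840 = +6.6221 (running +30.7183)
Area = |Σ|/2 = |30.7183|/2 = 15.3592

Area at t=0.558: 15.3592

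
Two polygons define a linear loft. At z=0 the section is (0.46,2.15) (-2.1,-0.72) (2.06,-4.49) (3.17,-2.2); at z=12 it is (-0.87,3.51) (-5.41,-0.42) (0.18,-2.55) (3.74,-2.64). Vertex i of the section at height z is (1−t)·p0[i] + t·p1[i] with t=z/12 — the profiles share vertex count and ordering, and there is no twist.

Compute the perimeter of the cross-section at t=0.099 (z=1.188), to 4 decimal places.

Cross-section at t=0.099: each vertex is (1-t)·p0[i] + t·p1[i].
  v1: (1-0.099)·(0.46,2.15) + 0.099·(-0.87,3.51) = (0.3283,2.2846)
  v2: (1-0.099)·(-2.1,-0.72) + 0.099·(-5.41,-0.42) = (-2.4277,-0.6903)
  v3: (1-0.099)·(2.06,-4.49) + 0.099·(0.18,-2.55) = (1.8739,-4.2979)
  v4: (1-0.099)·(3.17,-2.2) + 0.099·(3.74,-2.64) = (3.2264,-2.2436)
Perimeter = Σ |v_{i+1} − v_i|:
  edge 1→2: √(-2.7560² + -2.9749²) = 4.0554 (running 4.0554)
  edge 2→3: √(4.3016² + -3.6076²) = 5.6141 (running 9.6695)
  edge 3→4: √(1.3526² + 2.0544²) = 2.4596 (running 12.1291)
  edge 4→1: √(-2.8981² + 4.5282²) = 5.3762 (running 17.5053)
Perimeter = 17.5053

Perimeter at t=0.099: 17.5053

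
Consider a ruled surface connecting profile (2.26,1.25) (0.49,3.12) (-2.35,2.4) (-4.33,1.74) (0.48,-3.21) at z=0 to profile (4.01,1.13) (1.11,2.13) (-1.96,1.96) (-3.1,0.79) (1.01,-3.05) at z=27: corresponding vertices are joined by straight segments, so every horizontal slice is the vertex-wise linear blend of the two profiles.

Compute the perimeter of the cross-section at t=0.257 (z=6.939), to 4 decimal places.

Perimeter at t=0.257: 18.9614

Cross-section at t=0.257: each vertex is (1-t)·p0[i] + t·p1[i].
  v1: (1-0.257)·(2.26,1.25) + 0.257·(4.01,1.13) = (2.7097,1.2192)
  v2: (1-0.257)·(0.49,3.12) + 0.257·(1.11,2.13) = (0.6493,2.8656)
  v3: (1-0.257)·(-2.35,2.4) + 0.257·(-1.96,1.96) = (-2.2498,2.2869)
  v4: (1-0.257)·(-4.33,1.74) + 0.257·(-3.1,0.79) = (-4.0139,1.4959)
  v5: (1-0.257)·(0.48,-3.21) + 0.257·(1.01,-3.05) = (0.6162,-3.1689)
Perimeter = Σ |v_{i+1} − v_i|:
  edge 1→2: √(-2.0604² + 1.6464²) = 2.6374 (running 2.6374)
  edge 2→3: √(-2.8991² + -0.5787²) = 2.9563 (running 5.5937)
  edge 3→4: √(-1.7641² + -0.7911²) = 1.9334 (running 7.5271)
  edge 4→5: √(4.6301² + -4.6647²) = 6.5725 (running 14.0996)
  edge 5→1: √(2.0935² + 4.3880²) = 4.8619 (running 18.9614)
Perimeter = 18.9614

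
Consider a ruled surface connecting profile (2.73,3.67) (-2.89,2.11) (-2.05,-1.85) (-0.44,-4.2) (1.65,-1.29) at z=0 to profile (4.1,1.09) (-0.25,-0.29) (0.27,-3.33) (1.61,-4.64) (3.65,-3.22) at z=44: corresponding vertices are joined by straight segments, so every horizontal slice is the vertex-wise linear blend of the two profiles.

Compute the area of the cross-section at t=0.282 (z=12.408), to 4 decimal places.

Cross-section at t=0.282: each vertex is (1-t)·p0[i] + t·p1[i].
  v1: (1-0.282)·(2.73,3.67) + 0.282·(4.1,1.09) = (3.1163,2.9424)
  v2: (1-0.282)·(-2.89,2.11) + 0.282·(-0.25,-0.29) = (-2.1455,1.4332)
  v3: (1-0.282)·(-2.05,-1.85) + 0.282·(0.27,-3.33) = (-1.3958,-2.2674)
  v4: (1-0.282)·(-0.44,-4.2) + 0.282·(1.61,-4.64) = (0.1381,-4.3241)
  v5: (1-0.282)·(1.65,-1.29) + 0.282·(3.65,-3.22) = (2.2140,-1.8343)
Shoelace sum Σ(x_i·y_{i+1} − x_{i+1}·y_i):
  i=1: 3.1163·1.4332 − -2.1455·2.9424 = +10.7794 (running +10.7794)
  i=2: -2.1455·-2.2674 − -1.3958·1.4332 = +6.8651 (running +17.6445)
  i=3: -1.3958·-4.3241 − 0.1381·-2.2674 = +6.3485 (running +23.9930)
  i=4: 0.1381·-1.8343 − 2.2140·-4.3241 = +9.3202 (running +33.3132)
  i=5: 2.2140·2.9424 − 3.1163·-1.8343 = +12.2307 (running +45.5439)
Area = |Σ|/2 = |45.5439|/2 = 22.7720

Area at t=0.282: 22.7720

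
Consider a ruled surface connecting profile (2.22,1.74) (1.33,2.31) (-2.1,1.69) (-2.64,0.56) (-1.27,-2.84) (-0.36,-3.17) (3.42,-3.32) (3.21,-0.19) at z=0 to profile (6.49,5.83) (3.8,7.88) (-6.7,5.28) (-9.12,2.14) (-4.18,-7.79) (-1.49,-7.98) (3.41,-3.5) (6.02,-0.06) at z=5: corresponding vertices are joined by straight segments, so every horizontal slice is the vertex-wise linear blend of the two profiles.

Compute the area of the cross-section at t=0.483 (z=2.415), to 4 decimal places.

Area at t=0.483: 77.2462

Cross-section at t=0.483: each vertex is (1-t)·p0[i] + t·p1[i].
  v1: (1-0.483)·(2.22,1.74) + 0.483·(6.49,5.83) = (4.2824,3.7155)
  v2: (1-0.483)·(1.33,2.31) + 0.483·(3.8,7.88) = (2.5230,5.0003)
  v3: (1-0.483)·(-2.1,1.69) + 0.483·(-6.7,5.28) = (-4.3218,3.4240)
  v4: (1-0.483)·(-2.64,0.56) + 0.483·(-9.12,2.14) = (-5.7698,1.3231)
  v5: (1-0.483)·(-1.27,-2.84) + 0.483·(-4.18,-7.79) = (-2.6755,-5.2309)
  v6: (1-0.483)·(-0.36,-3.17) + 0.483·(-1.49,-7.98) = (-0.9058,-5.4932)
  v7: (1-0.483)·(3.42,-3.32) + 0.483·(3.41,-3.5) = (3.4152,-3.4069)
  v8: (1-0.483)·(3.21,-0.19) + 0.483·(6.02,-0.06) = (4.5672,-0.1272)
Shoelace sum Σ(x_i·y_{i+1} − x_{i+1}·y_i):
  i=1: 4.2824·5.0003 − 2.5230·3.7155 = +12.0392 (running +12.0392)
  i=2: 2.5230·3.4240 − -4.3218·5.0003 = +30.2491 (running +42.2883)
  i=3: -4.3218·1.3231 − -5.7698·3.4240 = +14.0374 (running +56.3257)
  i=4: -5.7698·-5.2309 − -2.6755·1.3231 = +33.7213 (running +90.0469)
  i=5: -2.6755·-5.4932 − -0.9058·-5.2309 = +9.9593 (running +100.0062)
  i=6: -0.9058·-3.4069 − 3.4152·-5.4932 = +21.8463 (running +121.8525)
  i=7: 3.4152·-0.1272 − 4.5672·-3.4069 = +15.1258 (running +136.9783)
  i=8: 4.5672·3.7155 − 4.2824·-0.1272 = +17.5142 (running +154.4925)
Area = |Σ|/2 = |154.4925|/2 = 77.2462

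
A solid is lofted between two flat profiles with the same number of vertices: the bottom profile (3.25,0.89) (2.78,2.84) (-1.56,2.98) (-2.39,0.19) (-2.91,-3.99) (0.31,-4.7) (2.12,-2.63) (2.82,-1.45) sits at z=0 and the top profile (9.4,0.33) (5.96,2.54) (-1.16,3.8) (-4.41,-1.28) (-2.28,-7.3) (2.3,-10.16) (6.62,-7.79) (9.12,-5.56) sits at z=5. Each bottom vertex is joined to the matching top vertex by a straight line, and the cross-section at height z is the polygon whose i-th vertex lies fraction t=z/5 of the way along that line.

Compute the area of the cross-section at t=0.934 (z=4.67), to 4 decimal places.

Area at t=0.934: 128.2650

Cross-section at t=0.934: each vertex is (1-t)·p0[i] + t·p1[i].
  v1: (1-0.934)·(3.25,0.89) + 0.934·(9.4,0.33) = (8.9941,0.3670)
  v2: (1-0.934)·(2.78,2.84) + 0.934·(5.96,2.54) = (5.7501,2.5598)
  v3: (1-0.934)·(-1.56,2.98) + 0.934·(-1.16,3.8) = (-1.1864,3.7459)
  v4: (1-0.934)·(-2.39,0.19) + 0.934·(-4.41,-1.28) = (-4.2767,-1.1830)
  v5: (1-0.934)·(-2.91,-3.99) + 0.934·(-2.28,-7.3) = (-2.3216,-7.0815)
  v6: (1-0.934)·(0.31,-4.7) + 0.934·(2.3,-10.16) = (2.1687,-9.7996)
  v7: (1-0.934)·(2.12,-2.63) + 0.934·(6.62,-7.79) = (6.3230,-7.4494)
  v8: (1-0.934)·(2.82,-1.45) + 0.934·(9.12,-5.56) = (8.7042,-5.2887)
Shoelace sum Σ(x_i·y_{i+1} − x_{i+1}·y_i):
  i=1: 8.9941·2.5598 − 5.7501·0.3670 = +20.9130 (running +20.9130)
  i=2: 5.7501·3.7459 − -1.1864·2.5598 = +24.5762 (running +45.4892)
  i=3: -1.1864·-1.1830 − -4.2767·3.7459 = +17.4234 (running +62.9127)
  i=4: -4.2767·-7.0815 − -2.3216·-1.1830 = +27.5391 (running +90.4518)
  i=5: -2.3216·-9.7996 − 2.1687·-7.0815 = +38.1081 (running +128.5599)
  i=6: 2.1687·-7.4494 − 6.3230·-9.7996 = +45.8078 (running +174.3677)
  i=7: 6.3230·-5.2887 − 8.7042·-7.4494 = +31.4007 (running +205.7684)
  i=8: 8.7042·0.3670 − 8.9941·-5.2887 = +50.7615 (running +256.5299)
Area = |Σ|/2 = |256.5299|/2 = 128.2650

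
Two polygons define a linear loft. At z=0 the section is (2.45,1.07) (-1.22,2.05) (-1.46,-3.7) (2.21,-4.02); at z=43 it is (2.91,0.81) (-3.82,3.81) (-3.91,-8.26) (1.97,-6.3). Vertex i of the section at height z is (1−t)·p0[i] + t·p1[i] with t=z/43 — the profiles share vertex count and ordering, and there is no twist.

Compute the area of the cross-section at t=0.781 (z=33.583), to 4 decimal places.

Cross-section at t=0.781: each vertex is (1-t)·p0[i] + t·p1[i].
  v1: (1-0.781)·(2.45,1.07) + 0.781·(2.91,0.81) = (2.8093,0.8669)
  v2: (1-0.781)·(-1.22,2.05) + 0.781·(-3.82,3.81) = (-3.2506,3.4246)
  v3: (1-0.781)·(-1.46,-3.7) + 0.781·(-3.91,-8.26) = (-3.3735,-7.2614)
  v4: (1-0.781)·(2.21,-4.02) + 0.781·(1.97,-6.3) = (2.0226,-5.8007)
Shoelace sum Σ(x_i·y_{i+1} − x_{i+1}·y_i):
  i=1: 2.8093·3.4246 − -3.2506·0.8669 = +12.4386 (running +12.4386)
  i=2: -3.2506·-7.2614 − -3.3735·3.4246 = +35.1564 (running +47.5949)
  i=3: -3.3735·-5.8007 − 2.0226·-7.2614 = +34.2548 (running +81.8498)
  i=4: 2.0226·0.8669 − 2.8093·-5.8007 = +18.0491 (running +99.8988)
Area = |Σ|/2 = |99.8988|/2 = 49.9494

Area at t=0.781: 49.9494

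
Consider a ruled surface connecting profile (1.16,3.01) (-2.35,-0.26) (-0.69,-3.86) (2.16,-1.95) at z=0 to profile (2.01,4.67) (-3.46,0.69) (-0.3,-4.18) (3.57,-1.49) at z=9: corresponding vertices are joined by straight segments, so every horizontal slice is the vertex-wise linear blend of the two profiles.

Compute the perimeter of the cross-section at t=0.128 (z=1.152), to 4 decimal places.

Perimeter at t=0.128: 18.0570

Cross-section at t=0.128: each vertex is (1-t)·p0[i] + t·p1[i].
  v1: (1-0.128)·(1.16,3.01) + 0.128·(2.01,4.67) = (1.2688,3.2225)
  v2: (1-0.128)·(-2.35,-0.26) + 0.128·(-3.46,0.69) = (-2.4921,-0.1384)
  v3: (1-0.128)·(-0.69,-3.86) + 0.128·(-0.3,-4.18) = (-0.6401,-3.9010)
  v4: (1-0.128)·(2.16,-1.95) + 0.128·(3.57,-1.49) = (2.3405,-1.8911)
Perimeter = Σ |v_{i+1} − v_i|:
  edge 1→2: √(-3.7609² + -3.3609²) = 5.0438 (running 5.0438)
  edge 2→3: √(1.8520² + -3.7626²) = 4.1937 (running 9.2374)
  edge 3→4: √(2.9806² + 2.0098²) = 3.5949 (running 12.8323)
  edge 4→1: √(-1.0717² + 5.1136²) = 5.2247 (running 18.0570)
Perimeter = 18.0570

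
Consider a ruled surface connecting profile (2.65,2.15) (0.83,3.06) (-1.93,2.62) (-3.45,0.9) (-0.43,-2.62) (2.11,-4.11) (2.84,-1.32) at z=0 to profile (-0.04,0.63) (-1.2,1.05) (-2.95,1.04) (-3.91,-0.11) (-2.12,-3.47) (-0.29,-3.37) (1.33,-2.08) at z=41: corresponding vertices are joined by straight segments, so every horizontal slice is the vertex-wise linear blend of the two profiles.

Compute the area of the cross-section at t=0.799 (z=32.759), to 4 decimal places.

Cross-section at t=0.799: each vertex is (1-t)·p0[i] + t·p1[i].
  v1: (1-0.799)·(2.65,2.15) + 0.799·(-0.04,0.63) = (0.5007,0.9355)
  v2: (1-0.799)·(0.83,3.06) + 0.799·(-1.2,1.05) = (-0.7920,1.4540)
  v3: (1-0.799)·(-1.93,2.62) + 0.799·(-2.95,1.04) = (-2.7450,1.3576)
  v4: (1-0.799)·(-3.45,0.9) + 0.799·(-3.91,-0.11) = (-3.8175,0.0930)
  v5: (1-0.799)·(-0.43,-2.62) + 0.799·(-2.12,-3.47) = (-1.7803,-3.2992)
  v6: (1-0.799)·(2.11,-4.11) + 0.799·(-0.29,-3.37) = (0.1924,-3.5187)
  v7: (1-0.799)·(2.84,-1.32) + 0.799·(1.33,-2.08) = (1.6335,-1.9272)
Shoelace sum Σ(x_i·y_{i+1} − x_{i+1}·y_i):
  i=1: 0.5007·1.4540 − -0.7920·0.9355 = +1.4689 (running +1.4689)
  i=2: -0.7920·1.3576 − -2.7450·1.4540 = +2.9161 (running +4.3850)
  i=3: -2.7450·0.0930 − -3.8175·1.3576 = +4.9273 (running +9.3123)
  i=4: -3.8175·-3.2992 − -1.7803·0.0930 = +12.7602 (running +22.0725)
  i=5: -1.7803·-3.5187 − 0.1924·-3.2992 = +6.8992 (running +28.9717)
  i=6: 0.1924·-1.9272 − 1.6335·-3.5187 = +5.3771 (running +34.3488)
  i=7: 1.6335·0.9355 − 0.5007·-1.9272 = +2.4931 (running +36.8419)
Area = |Σ|/2 = |36.8419|/2 = 18.4210

Area at t=0.799: 18.4210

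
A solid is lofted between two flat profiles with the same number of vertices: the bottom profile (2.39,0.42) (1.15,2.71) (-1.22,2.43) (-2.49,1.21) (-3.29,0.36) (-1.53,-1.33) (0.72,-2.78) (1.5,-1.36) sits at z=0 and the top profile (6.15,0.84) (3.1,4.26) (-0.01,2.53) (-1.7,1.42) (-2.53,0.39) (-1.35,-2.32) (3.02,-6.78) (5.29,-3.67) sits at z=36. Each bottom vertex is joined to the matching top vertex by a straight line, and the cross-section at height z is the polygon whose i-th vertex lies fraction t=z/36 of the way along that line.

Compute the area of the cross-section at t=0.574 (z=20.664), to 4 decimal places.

Cross-section at t=0.574: each vertex is (1-t)·p0[i] + t·p1[i].
  v1: (1-0.574)·(2.39,0.42) + 0.574·(6.15,0.84) = (4.5482,0.6611)
  v2: (1-0.574)·(1.15,2.71) + 0.574·(3.1,4.26) = (2.2693,3.5997)
  v3: (1-0.574)·(-1.22,2.43) + 0.574·(-0.01,2.53) = (-0.5255,2.4874)
  v4: (1-0.574)·(-2.49,1.21) + 0.574·(-1.7,1.42) = (-2.0365,1.3305)
  v5: (1-0.574)·(-3.29,0.36) + 0.574·(-2.53,0.39) = (-2.8538,0.3772)
  v6: (1-0.574)·(-1.53,-1.33) + 0.574·(-1.35,-2.32) = (-1.4267,-1.8983)
  v7: (1-0.574)·(0.72,-2.78) + 0.574·(3.02,-6.78) = (2.0402,-5.0760)
  v8: (1-0.574)·(1.5,-1.36) + 0.574·(5.29,-3.67) = (3.6755,-2.6859)
Shoelace sum Σ(x_i·y_{i+1} − x_{i+1}·y_i):
  i=1: 4.5482·3.5997 − 2.2693·0.6611 = +14.8721 (running +14.8721)
  i=2: 2.2693·2.4874 − -0.5255·3.5997 = +7.5362 (running +22.4083)
  i=3: -0.5255·1.3305 − -2.0365·2.4874 = +4.3665 (running +26.7748)
  i=4: -2.0365·0.3772 − -2.8538·1.3305 = +3.0288 (running +29.8036)
  i=5: -2.8538·-1.8983 − -1.4267·0.3772 = +5.9554 (running +35.7590)
  i=6: -1.4267·-5.0760 − 2.0402·-1.8983 = +11.1147 (running +46.8736)
  i=7: 2.0402·-2.6859 − 3.6755·-5.0760 = +13.1768 (running +60.0504)
  i=8: 3.6755·0.6611 − 4.5482·-2.6859 = +14.6461 (running +74.6965)
Area = |Σ|/2 = |74.6965|/2 = 37.3482

Area at t=0.574: 37.3482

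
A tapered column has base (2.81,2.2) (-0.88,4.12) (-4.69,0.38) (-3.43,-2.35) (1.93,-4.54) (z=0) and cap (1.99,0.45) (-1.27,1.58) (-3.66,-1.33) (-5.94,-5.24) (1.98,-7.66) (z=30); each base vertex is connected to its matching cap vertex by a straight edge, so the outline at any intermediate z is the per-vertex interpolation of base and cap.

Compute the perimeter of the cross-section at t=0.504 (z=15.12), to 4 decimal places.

Perimeter at t=0.504: 26.1797

Cross-section at t=0.504: each vertex is (1-t)·p0[i] + t·p1[i].
  v1: (1-0.504)·(2.81,2.2) + 0.504·(1.99,0.45) = (2.3967,1.3180)
  v2: (1-0.504)·(-0.88,4.12) + 0.504·(-1.27,1.58) = (-1.0766,2.8398)
  v3: (1-0.504)·(-4.69,0.38) + 0.504·(-3.66,-1.33) = (-4.1709,-0.4818)
  v4: (1-0.504)·(-3.43,-2.35) + 0.504·(-5.94,-5.24) = (-4.6950,-3.8066)
  v5: (1-0.504)·(1.93,-4.54) + 0.504·(1.98,-7.66) = (1.9552,-6.1125)
Perimeter = Σ |v_{i+1} − v_i|:
  edge 1→2: √(-3.4733² + 1.5218²) = 3.7921 (running 3.7921)
  edge 2→3: √(-3.0943² + -3.3217²) = 4.5396 (running 8.3317)
  edge 3→4: √(-0.5242² + -3.3247²) = 3.3658 (running 11.6975)
  edge 4→5: √(6.6502² + -2.3059²) = 7.0387 (running 18.7362)
  edge 5→1: √(0.4415² + 7.4305²) = 7.4436 (running 26.1797)
Perimeter = 26.1797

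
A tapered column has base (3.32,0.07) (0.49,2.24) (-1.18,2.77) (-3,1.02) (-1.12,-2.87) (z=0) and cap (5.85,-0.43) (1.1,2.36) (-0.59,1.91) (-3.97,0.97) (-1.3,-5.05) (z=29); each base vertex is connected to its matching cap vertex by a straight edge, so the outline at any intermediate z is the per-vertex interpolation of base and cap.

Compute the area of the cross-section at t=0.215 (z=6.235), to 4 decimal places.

Cross-section at t=0.215: each vertex is (1-t)·p0[i] + t·p1[i].
  v1: (1-0.215)·(3.32,0.07) + 0.215·(5.85,-0.43) = (3.8639,-0.0375)
  v2: (1-0.215)·(0.49,2.24) + 0.215·(1.1,2.36) = (0.6211,2.2658)
  v3: (1-0.215)·(-1.18,2.77) + 0.215·(-0.59,1.91) = (-1.0532,2.5851)
  v4: (1-0.215)·(-3,1.02) + 0.215·(-3.97,0.97) = (-3.2085,1.0092)
  v5: (1-0.215)·(-1.12,-2.87) + 0.215·(-1.3,-5.05) = (-1.1587,-3.3387)
Shoelace sum Σ(x_i·y_{i+1} − x_{i+1}·y_i):
  i=1: 3.8639·2.2658 − 0.6211·-0.0375 = +8.7782 (running +8.7782)
  i=2: 0.6211·2.5851 − -1.0532·2.2658 = +3.9920 (running +12.7702)
  i=3: -1.0532·1.0092 − -3.2085·2.5851 = +7.2315 (running +20.0017)
  i=4: -3.2085·-3.3387 − -1.1587·1.0092 = +11.8818 (running +31.8835)
  i=5: -1.1587·-0.0375 − 3.8639·-3.3387 = +12.9440 (running +44.8275)
Area = |Σ|/2 = |44.8275|/2 = 22.4138

Area at t=0.215: 22.4138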